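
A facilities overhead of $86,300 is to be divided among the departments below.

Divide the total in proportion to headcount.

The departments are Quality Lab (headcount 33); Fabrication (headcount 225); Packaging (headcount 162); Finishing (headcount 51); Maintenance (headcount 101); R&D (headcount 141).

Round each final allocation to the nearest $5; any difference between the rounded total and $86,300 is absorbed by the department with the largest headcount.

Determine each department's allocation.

Sum of headcount: 33 + 225 + 162 + 51 + 101 + 141 = 713.
Pro-rata amounts: Quality Lab 3,994.25; Fabrication 27,233.52; Packaging 19,608.13; Finishing 6,172.93; Maintenance 12,224.82; R&D 17,066.34.
Rounded to nearest $5: Quality Lab $3,995; Fabrication $27,235; Packaging $19,610; Finishing $6,175; Maintenance $12,225; R&D $17,065. Sum = $86,305.
Difference $86,300 − $86,305 = −$5 applied to largest headcount (Fabrication): Fabrication becomes $27,230.

Quality Lab: $3,995 · Fabrication: $27,230 · Packaging: $19,610 · Finishing: $6,175 · Maintenance: $12,225 · R&D: $17,065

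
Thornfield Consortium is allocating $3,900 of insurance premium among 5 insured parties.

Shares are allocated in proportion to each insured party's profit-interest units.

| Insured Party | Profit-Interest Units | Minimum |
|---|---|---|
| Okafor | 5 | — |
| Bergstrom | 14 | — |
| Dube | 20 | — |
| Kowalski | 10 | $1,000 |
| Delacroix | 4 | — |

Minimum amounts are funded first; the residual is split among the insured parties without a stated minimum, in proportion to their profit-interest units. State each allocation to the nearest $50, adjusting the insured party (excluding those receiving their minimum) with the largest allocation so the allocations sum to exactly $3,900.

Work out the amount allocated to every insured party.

Fund the minimums — Kowalski $1,000. Residual $2,900.
Residual split over remaining profit-interest units 43: Okafor 337.21 → $350; Bergstrom 944.19 → $950; Dube 1,348.84 → $1,350; Delacroix 269.77 → $250.

Okafor: $350 · Bergstrom: $950 · Dube: $1,350 · Kowalski: $1,000 · Delacroix: $250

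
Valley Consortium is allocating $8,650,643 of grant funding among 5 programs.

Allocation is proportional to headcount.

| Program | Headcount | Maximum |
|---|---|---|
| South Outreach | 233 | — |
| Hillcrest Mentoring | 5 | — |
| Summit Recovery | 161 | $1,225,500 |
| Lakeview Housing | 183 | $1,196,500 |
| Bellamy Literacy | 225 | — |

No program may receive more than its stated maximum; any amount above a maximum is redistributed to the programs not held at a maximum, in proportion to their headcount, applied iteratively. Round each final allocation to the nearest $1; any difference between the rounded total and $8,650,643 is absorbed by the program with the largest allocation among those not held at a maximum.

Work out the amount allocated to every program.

Headcount total: 807.
Pro-rata shares before constraints: South Outreach 2,497,645.38; Hillcrest Mentoring 53,597.54; Summit Recovery 1,725,840.80; Lakeview Housing 1,961,669.97; Bellamy Literacy 2,411,889.31.
Held at cap: Summit Recovery ($1,225,500), Lakeview Housing ($1,196,500); residual $6,228,643 reallocated over remaining headcount 463.
Shares after redistribution: South Outreach 3,134,500.69 → $3,134,501; Hillcrest Mentoring 67,263.96 → $67,264; Bellamy Literacy 3,026,878.35 → $3,026,878.

South Outreach: $3,134,501; Hillcrest Mentoring: $67,264; Summit Recovery: $1,225,500; Lakeview Housing: $1,196,500; Bellamy Literacy: $3,026,878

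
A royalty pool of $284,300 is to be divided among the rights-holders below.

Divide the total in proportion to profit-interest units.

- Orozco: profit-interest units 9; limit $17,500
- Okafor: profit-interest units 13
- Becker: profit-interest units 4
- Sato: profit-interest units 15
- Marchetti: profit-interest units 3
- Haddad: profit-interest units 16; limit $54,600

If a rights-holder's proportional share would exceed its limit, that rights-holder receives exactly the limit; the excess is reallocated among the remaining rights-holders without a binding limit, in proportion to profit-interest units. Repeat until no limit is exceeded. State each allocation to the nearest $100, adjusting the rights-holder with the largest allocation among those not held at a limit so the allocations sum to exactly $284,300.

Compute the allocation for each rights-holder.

Orozco: $17,500 | Okafor: $78,800 | Becker: $24,300 | Sato: $90,900 | Marchetti: $18,200 | Haddad: $54,600

Total profit-interest units = 60.
Proportional shares (ignoring caps): Orozco 42,645.00; Okafor 61,598.33; Becker 18,953.33; Sato 71,075.00; Marchetti 14,215.00; Haddad 75,813.33.
Held at cap: Orozco ($17,500), Haddad ($54,600); residual $212,200 reallocated over remaining profit-interest units 35.
Remaining shares: Okafor 78,817.14 → $78,800; Becker 24,251.43 → $24,300; Sato 90,942.86 → $90,900; Marchetti 18,188.57 → $18,200.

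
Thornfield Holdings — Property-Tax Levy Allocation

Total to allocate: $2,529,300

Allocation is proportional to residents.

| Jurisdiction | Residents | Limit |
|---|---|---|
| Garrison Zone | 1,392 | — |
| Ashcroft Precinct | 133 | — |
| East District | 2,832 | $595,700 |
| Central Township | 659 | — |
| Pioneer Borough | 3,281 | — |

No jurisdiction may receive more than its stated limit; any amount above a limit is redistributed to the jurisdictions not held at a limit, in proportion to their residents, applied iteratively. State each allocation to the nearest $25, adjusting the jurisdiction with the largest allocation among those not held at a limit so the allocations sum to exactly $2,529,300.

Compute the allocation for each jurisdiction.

Garrison Zone: $492,500; Ashcroft Precinct: $47,050; East District: $595,700; Central Township: $233,175; Pioneer Borough: $1,160,875

Combined residents = 8,297.
Proportional shares (ignoring caps): Garrison Zone 424,344.41; Ashcroft Precinct 40,544.40; East District 863,321.39; Central Township 200,892.94; Pioneer Borough 1,000,196.85.
Cap binds for East District ($595,700); residual $1,933,600 reallocated over remaining residents 5,465.
Shares after redistribution: Garrison Zone 492,510.74 → $492,500; Ashcroft Precinct 47,057.42 → $47,050; Central Township 233,164.21 → $233,175; Pioneer Borough 1,160,867.63 → $1,160,875.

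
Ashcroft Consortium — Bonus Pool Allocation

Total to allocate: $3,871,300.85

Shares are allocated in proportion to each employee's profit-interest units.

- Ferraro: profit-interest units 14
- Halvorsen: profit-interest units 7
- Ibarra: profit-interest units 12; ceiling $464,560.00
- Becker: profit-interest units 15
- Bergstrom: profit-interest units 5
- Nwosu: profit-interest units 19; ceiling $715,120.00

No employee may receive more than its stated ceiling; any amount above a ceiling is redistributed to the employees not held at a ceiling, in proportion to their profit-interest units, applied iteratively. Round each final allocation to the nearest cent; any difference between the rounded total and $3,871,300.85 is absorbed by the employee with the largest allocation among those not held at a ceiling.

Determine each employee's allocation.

Ferraro: $919,090.05 · Halvorsen: $459,545.02 · Ibarra: $464,560.00 · Becker: $984,739.33 · Bergstrom: $328,246.45 · Nwosu: $715,120.00

Profit-interest units total: 72.
Pro-rata shares before constraints: Ferraro 752,752.9431; Halvorsen 376,376.4715; Ibarra 645,216.8083; Becker 806,521.0104; Bergstrom 268,840.3368; Nwosu 1,021,593.2799.
Cap binds for Ibarra ($464,560.00), Nwosu ($715,120.00); residual $2,691,620.85 reallocated over remaining profit-interest units 41.
Shares after redistribution: Ferraro 919,090.0463 → $919,090.05; Halvorsen 459,545.0232 → $459,545.02; Becker 984,739.3354 → $984,739.34; Bergstrom 328,246.4451 → $328,246.45.
Rounding difference −$0.01 applied to Becker → $984,739.33.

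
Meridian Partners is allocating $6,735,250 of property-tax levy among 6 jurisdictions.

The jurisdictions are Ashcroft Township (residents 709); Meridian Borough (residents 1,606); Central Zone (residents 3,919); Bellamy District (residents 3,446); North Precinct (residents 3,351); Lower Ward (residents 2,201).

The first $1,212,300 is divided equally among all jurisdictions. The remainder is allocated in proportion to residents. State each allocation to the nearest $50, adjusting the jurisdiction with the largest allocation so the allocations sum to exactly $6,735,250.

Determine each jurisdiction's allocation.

Ashcroft Township: $459,150; Meridian Borough: $784,350; Central Zone: $1,623,000; Bellamy District: $1,451,550; North Precinct: $1,417,100; Lower Ward: $1,000,100

Equal tier: $1,212,300 ÷ 6 = $202,050 apiece.
Remainder $5,522,950 by residents (total 15,232): Ashcroft Township 257,075.34 → $257,100; Meridian Borough 582,317.34 → $582,300; Central Zone 1,420,984.84 → $1,421,000; Bellamy District 1,249,480.42 → $1,249,500; North Precinct 1,215,034.50 → $1,215,050; Lower Ward 798,057.57 → $798,050.
Rounding difference −$50 on remainder applied to Central Zone.
Totals: Ashcroft Township $202,050 + $257,100 = $459,150; Meridian Borough $202,050 + $582,300 = $784,350; Central Zone $202,050 + $1,420,950 = $1,623,000; Bellamy District $202,050 + $1,249,500 = $1,451,550; North Precinct $202,050 + $1,215,050 = $1,417,100; Lower Ward $202,050 + $798,050 = $1,000,100.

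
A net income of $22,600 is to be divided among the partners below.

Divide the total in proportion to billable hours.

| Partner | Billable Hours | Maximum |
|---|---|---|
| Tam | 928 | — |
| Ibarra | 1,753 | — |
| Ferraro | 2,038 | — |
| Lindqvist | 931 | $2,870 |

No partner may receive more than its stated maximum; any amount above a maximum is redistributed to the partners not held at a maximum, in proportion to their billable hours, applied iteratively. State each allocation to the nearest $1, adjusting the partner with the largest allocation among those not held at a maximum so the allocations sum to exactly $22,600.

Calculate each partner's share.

Tam: $3,880 · Ibarra: $7,329 · Ferraro: $8,521 · Lindqvist: $2,870

Billable hours total: 5,650.
Unconstrained shares: Tam 3,712.00; Ibarra 7,012.00; Ferraro 8,152.00; Lindqvist 3,724.00.
Cap binds for Lindqvist ($2,870); residual $19,730 reallocated over remaining billable hours 4,719.
Redistributed shares: Tam 3,879.94 → $3,880; Ibarra 7,329.24 → $7,329; Ferraro 8,520.82 → $8,521.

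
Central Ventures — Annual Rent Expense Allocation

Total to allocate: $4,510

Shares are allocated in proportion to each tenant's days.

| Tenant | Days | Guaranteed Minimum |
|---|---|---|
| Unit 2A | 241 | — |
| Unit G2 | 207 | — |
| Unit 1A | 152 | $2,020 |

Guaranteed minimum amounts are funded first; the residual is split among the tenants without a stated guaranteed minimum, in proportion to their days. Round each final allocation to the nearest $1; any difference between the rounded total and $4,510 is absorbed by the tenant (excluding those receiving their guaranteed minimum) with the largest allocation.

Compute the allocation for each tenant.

Minimums first: Unit 1A $2,020. Balance $2,490.
Balance split over remaining days 448: Unit 2A 1,339.49 → $1,339; Unit G2 1,150.51 → $1,151.

Unit 2A: $1,339 · Unit G2: $1,151 · Unit 1A: $2,020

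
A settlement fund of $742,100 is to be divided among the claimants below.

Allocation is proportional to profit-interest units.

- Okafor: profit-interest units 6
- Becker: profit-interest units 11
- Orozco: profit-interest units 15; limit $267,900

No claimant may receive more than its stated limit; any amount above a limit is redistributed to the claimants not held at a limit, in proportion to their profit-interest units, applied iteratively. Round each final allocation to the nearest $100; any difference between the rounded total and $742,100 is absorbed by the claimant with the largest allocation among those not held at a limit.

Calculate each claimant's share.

Sum of profit-interest units: 32.
Proportional shares (ignoring caps): Okafor 139,143.75; Becker 255,096.88; Orozco 347,859.38.
Held at cap: Orozco ($267,900); balance $474,200 reallocated over remaining profit-interest units 17.
Redistributed shares: Okafor 167,364.71 → $167,400; Becker 306,835.29 → $306,800.

Okafor: $167,400 | Becker: $306,800 | Orozco: $267,900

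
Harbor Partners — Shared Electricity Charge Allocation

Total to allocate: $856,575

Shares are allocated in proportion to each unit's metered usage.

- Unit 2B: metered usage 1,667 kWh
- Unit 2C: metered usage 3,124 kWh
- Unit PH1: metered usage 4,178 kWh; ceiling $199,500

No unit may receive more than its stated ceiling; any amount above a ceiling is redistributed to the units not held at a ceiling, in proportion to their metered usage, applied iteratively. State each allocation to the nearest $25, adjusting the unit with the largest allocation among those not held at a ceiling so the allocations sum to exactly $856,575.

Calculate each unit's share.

Unit 2B: $228,625; Unit 2C: $428,450; Unit PH1: $199,500

Total metered usage = 8,969.
Pro-rata shares before constraints: Unit 2B 159,205.10; Unit 2C 298,354.37; Unit PH1 399,015.54.
Capped: Unit PH1 ($199,500); balance $657,075 reallocated over remaining metered usage 4,791.
Remaining shares: Unit 2B 228,625.34 → $228,625; Unit 2C 428,449.66 → $428,450.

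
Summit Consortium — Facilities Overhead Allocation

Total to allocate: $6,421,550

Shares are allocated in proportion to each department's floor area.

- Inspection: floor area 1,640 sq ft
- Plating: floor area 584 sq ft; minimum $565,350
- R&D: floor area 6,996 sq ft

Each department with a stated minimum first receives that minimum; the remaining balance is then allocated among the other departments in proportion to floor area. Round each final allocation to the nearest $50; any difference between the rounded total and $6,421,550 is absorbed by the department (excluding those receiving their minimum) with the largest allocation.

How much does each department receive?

Fund the minimums — Plating $565,350. Balance $5,856,200.
Balance split over remaining floor area 8,636: Inspection 1,112,108.38 → $1,112,100; R&D 4,744,091.62 → $4,744,100.

Inspection: $1,112,100 | Plating: $565,350 | R&D: $4,744,100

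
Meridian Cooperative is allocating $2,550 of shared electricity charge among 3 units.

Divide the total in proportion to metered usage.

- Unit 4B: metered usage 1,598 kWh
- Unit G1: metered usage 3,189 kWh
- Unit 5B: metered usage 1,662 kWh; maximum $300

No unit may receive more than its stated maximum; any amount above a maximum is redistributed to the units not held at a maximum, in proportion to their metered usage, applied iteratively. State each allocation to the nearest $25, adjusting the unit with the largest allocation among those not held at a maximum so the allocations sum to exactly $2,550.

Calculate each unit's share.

Unit 4B: $750; Unit G1: $1,500; Unit 5B: $300

Metered usage total: 6,449.
Proportional shares (ignoring caps): Unit 4B 631.87; Unit G1 1,260.96; Unit 5B 657.17.
Held at cap: Unit 5B ($300); remaining pool $2,250 reallocated over remaining metered usage 4,787.
Remaining shares: Unit 4B 751.10 → $750; Unit G1 1,498.90 → $1,500.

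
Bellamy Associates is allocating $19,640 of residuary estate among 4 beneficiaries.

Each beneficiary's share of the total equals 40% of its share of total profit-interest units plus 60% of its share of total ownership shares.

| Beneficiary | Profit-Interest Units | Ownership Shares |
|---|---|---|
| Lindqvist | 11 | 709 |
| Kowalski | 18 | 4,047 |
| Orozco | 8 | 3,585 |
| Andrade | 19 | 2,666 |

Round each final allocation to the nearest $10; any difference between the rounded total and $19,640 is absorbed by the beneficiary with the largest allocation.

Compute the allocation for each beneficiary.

Profit-interest units total 56; ownership shares total 11,007.
Blended shares (40% profit-interest units + 60% ownership shares): Lindqvist 0.1172; Kowalski 0.3492; Orozco 0.2526; Andrade 0.2810.
Proportional shares: Lindqvist 2,302.19; Kowalski 6,857.83; Orozco 4,960.36; Andrade 5,519.63.
Rounded to nearest $10: Lindqvist $2,300; Kowalski $6,860; Orozco $4,960; Andrade $5,520. Sum = $19,640.
No rounding difference to absorb.

Lindqvist: $2,300 · Kowalski: $6,860 · Orozco: $4,960 · Andrade: $5,520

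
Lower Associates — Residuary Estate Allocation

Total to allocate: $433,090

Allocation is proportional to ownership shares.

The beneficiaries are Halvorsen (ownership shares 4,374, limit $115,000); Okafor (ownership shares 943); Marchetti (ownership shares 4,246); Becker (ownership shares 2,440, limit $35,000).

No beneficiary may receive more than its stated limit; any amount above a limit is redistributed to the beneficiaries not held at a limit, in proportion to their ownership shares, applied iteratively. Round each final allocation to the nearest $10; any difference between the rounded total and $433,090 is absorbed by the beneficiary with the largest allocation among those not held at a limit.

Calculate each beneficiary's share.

Combined ownership shares = 12,003.
Unconstrained shares: Halvorsen 157,821.85; Okafor 34,025.15; Marchetti 153,203.38; Becker 88,039.62.
Held at cap: Halvorsen ($115,000), Becker ($35,000); balance $283,090 reallocated over remaining ownership shares 5,189.
Redistributed shares: Okafor 51,446.11 → $51,450; Marchetti 231,643.89 → $231,640.

Halvorsen: $115,000; Okafor: $51,450; Marchetti: $231,640; Becker: $35,000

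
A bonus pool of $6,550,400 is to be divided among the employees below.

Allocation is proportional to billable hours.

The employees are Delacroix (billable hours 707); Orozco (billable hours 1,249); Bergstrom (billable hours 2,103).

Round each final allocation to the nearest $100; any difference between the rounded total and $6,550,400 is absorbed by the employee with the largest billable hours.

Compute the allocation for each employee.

Delacroix: $1,141,000 · Orozco: $2,015,600 · Bergstrom: $3,393,800

Sum of billable hours: 707 + 1,249 + 2,103 = 4,059.
Pro-rata amounts: Delacroix 1,140,954.13; Orozco 2,015,631.83; Bergstrom 3,393,814.04.
At nearest $100: Delacroix $1,141,000; Orozco $2,015,600; Bergstrom $3,393,800. Sum = $6,550,400.
No rounding difference to absorb.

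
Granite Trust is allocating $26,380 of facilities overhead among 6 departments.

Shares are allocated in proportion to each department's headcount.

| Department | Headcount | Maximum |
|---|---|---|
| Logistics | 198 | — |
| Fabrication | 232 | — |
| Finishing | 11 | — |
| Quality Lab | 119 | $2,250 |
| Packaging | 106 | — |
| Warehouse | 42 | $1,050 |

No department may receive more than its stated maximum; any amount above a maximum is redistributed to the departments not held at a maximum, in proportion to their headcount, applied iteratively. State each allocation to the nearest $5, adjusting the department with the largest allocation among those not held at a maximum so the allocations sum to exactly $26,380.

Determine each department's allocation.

Sum of headcount: 708.
Unconstrained shares: Logistics 7,377.46; Fabrication 8,644.29; Finishing 409.86; Quality Lab 4,433.93; Packaging 3,949.55; Warehouse 1,564.92.
Cap binds for Quality Lab ($2,250), Warehouse ($1,050); remaining pool $23,080 reallocated over remaining headcount 547.
Redistributed shares: Logistics 8,354.37 → $8,355; Fabrication 9,788.96 → $9,790; Finishing 464.13 → $465; Packaging 4,472.54 → $4,475.
Rounding difference −$5 applied to Fabrication → $9,785.

Logistics: $8,355; Fabrication: $9,785; Finishing: $465; Quality Lab: $2,250; Packaging: $4,475; Warehouse: $1,050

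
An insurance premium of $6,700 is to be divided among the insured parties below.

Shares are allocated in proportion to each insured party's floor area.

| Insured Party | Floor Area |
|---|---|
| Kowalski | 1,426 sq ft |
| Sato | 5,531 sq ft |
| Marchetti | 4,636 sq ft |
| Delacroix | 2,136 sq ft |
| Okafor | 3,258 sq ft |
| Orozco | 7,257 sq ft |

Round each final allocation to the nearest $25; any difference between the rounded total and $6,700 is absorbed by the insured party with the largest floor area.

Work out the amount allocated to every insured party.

Kowalski: $400 · Sato: $1,525 · Marchetti: $1,275 · Delacroix: $600 · Okafor: $900 · Orozco: $2,000

Total floor area = 1,426 + 5,531 + 4,636 + 2,136 + 3,258 + 7,257 = 24,244.
Unrounded shares: Kowalski 394.09; Sato 1,528.53; Marchetti 1,281.19; Delacroix 590.30; Okafor 900.37; Orozco 2,005.52.
At nearest $25: Kowalski $400; Sato $1,525; Marchetti $1,275; Delacroix $600; Okafor $900; Orozco $2,000. Sum = $6,700.
Rounded total matches; no reconciliation needed.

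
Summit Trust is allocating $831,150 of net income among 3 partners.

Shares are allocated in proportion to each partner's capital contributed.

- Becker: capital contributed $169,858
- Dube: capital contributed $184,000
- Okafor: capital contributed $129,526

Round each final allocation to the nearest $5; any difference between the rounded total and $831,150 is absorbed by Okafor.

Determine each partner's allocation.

Sum of capital contributed: 483,384.
Pro-rata amounts: Becker 169,858/483,384 × $831,150 = 292,060.72; Dube 184,000/483,384 × $831,150 = 316,377.04; Okafor 129,526/483,384 × $831,150 = 222,712.24.
At nearest $5: Becker $292,060; Dube $316,375; Okafor $222,710. Sum = $831,145.
Difference $831,150 − $831,145 = +$5 applied to Okafor: Okafor becomes $222,715.

Becker: $292,060; Dube: $316,375; Okafor: $222,715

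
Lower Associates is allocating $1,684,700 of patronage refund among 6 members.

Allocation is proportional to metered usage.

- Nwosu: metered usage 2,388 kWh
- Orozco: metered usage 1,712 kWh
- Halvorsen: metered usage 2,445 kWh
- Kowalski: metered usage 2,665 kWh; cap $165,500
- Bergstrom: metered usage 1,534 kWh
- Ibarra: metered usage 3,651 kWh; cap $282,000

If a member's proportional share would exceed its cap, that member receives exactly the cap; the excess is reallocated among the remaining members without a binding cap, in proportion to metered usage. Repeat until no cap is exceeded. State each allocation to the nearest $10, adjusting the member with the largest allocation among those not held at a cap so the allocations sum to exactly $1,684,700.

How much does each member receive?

Sum of metered usage: 14,395.
Proportional shares (ignoring caps): Nwosu 279,476.46; Orozco 200,361.68; Halvorsen 286,147.38; Kowalski 311,894.79; Bergstrom 179,529.68; Ibarra 427,290.01.
Held at cap: Kowalski ($165,500), Ibarra ($282,000); remaining pool $1,237,200 reallocated over remaining metered usage 8,079.
Remaining shares: Nwosu 365,692.98 → $365,690; Orozco 262,171.85 → $262,170; Halvorsen 374,421.83 → $374,420; Bergstrom 234,913.33 → $234,910.
Rounding difference +$10 applied to Halvorsen → $374,430.

Nwosu: $365,690 · Orozco: $262,170 · Halvorsen: $374,430 · Kowalski: $165,500 · Bergstrom: $234,910 · Ibarra: $282,000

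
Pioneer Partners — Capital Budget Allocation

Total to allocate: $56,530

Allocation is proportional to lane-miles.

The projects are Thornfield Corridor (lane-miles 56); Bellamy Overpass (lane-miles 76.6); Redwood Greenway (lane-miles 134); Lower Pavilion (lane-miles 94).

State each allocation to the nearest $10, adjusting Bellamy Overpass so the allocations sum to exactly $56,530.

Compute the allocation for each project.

Lane-miles total: 360.6.
Unrounded shares: Thornfield Corridor 56/360.6 × $56,530 = 8,778.92; Bellamy Overpass 76.6/360.6 × $56,530 = 12,008.31; Redwood Greenway 134/360.6 × $56,530 = 21,006.71; Lower Pavilion 94/360.6 × $56,530 = 14,736.05.
Rounded to nearest $10: Thornfield Corridor $8,780; Bellamy Overpass $12,010; Redwood Greenway $21,010; Lower Pavilion $14,740. Sum = $56,540.
Difference $56,530 − $56,540 = −$10 applied to Bellamy Overpass: Bellamy Overpass becomes $12,000.

Thornfield Corridor: $8,780 | Bellamy Overpass: $12,000 | Redwood Greenway: $21,010 | Lower Pavilion: $14,740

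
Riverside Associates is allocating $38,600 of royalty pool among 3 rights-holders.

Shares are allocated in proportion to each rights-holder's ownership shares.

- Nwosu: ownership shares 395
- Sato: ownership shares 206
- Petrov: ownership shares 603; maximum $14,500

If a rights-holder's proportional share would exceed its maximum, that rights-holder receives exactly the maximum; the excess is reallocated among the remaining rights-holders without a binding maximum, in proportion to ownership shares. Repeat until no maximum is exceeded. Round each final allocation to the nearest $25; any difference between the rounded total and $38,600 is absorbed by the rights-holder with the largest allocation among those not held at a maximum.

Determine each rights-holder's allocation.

Nwosu: $15,850; Sato: $8,250; Petrov: $14,500

Combined ownership shares = 1,204.
Unconstrained shares: Nwosu 12,663.62; Sato 6,604.32; Petrov 19,332.06.
Capped: Petrov ($14,500); balance $24,100 reallocated over remaining ownership shares 601.
Shares after redistribution: Nwosu 15,839.43 → $15,850; Sato 8,260.57 → $8,250.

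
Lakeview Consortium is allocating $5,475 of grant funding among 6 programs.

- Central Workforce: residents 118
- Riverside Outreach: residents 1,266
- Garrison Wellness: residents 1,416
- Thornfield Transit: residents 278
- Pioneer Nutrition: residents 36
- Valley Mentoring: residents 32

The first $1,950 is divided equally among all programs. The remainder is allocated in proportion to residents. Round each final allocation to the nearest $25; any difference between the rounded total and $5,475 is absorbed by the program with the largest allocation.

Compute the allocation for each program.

Central Workforce: $450 | Riverside Outreach: $1,750 | Garrison Wellness: $1,925 | Thornfield Transit: $625 | Pioneer Nutrition: $375 | Valley Mentoring: $350

$1,950 shared equally gives $325 per program.
Remainder $3,525 by residents (total 3,146): Central Workforce 132.22 → $125; Riverside Outreach 1,418.52 → $1,425; Garrison Wellness 1,586.59 → $1,575; Thornfield Transit 311.49 → $300; Pioneer Nutrition 40.34 → $50; Valley Mentoring 35.86 → $25.
Rounding difference +$25 on remainder applied to Garrison Wellness.
Totals: Central Workforce $325 + $125 = $450; Riverside Outreach $325 + $1,425 = $1,750; Garrison Wellness $325 + $1,600 = $1,925; Thornfield Transit $325 + $300 = $625; Pioneer Nutrition $325 + $50 = $375; Valley Mentoring $325 + $25 = $350.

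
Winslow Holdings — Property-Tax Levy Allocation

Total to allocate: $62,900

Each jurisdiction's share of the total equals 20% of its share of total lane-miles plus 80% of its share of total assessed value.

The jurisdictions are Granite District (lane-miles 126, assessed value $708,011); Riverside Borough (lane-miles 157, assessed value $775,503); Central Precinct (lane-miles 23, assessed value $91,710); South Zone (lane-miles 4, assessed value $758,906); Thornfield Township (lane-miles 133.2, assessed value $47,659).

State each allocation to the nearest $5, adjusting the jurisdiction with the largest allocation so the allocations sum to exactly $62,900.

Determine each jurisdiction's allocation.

Totals — lane-miles 443.2, assessed value 2,381,789.
Composite weights (20% lane-miles + 80% assessed value): Granite District 0.2947; Riverside Borough 0.3313; Central Precinct 0.0412; South Zone 0.2567; Thornfield Township 0.0761.
Proportional shares: Granite District 18,534.58; Riverside Borough 20,840.40; Central Precinct 2,590.40; South Zone 16,146.93; Thornfield Township 4,787.70.
At nearest $5: Granite District $18,535; Riverside Borough $20,840; Central Precinct $2,590; South Zone $16,145; Thornfield Township $4,790. Sum = $62,900.
Sum already equals the total — no adjustment.

Granite District: $18,535; Riverside Borough: $20,840; Central Precinct: $2,590; South Zone: $16,145; Thornfield Township: $4,790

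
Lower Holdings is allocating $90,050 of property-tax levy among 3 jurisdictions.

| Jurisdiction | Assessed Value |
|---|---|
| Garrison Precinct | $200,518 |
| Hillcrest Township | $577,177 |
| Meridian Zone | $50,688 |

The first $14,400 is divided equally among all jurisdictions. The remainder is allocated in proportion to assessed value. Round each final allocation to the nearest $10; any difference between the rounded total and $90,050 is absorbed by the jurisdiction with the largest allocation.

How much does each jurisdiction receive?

Equal tier: $14,400 ÷ 3 = $4,800 apiece.
Remainder $75,650 by assessed value (total 828,383): Garrison Precinct 18,311.80 → $18,310; Hillcrest Township 52,709.24 → $52,710; Meridian Zone 4,628.95 → $4,630.
Totals: Garrison Precinct $4,800 + $18,310 = $23,110; Hillcrest Township $4,800 + $52,710 = $57,510; Meridian Zone $4,800 + $4,630 = $9,430.

Garrison Precinct: $23,110; Hillcrest Township: $57,510; Meridian Zone: $9,430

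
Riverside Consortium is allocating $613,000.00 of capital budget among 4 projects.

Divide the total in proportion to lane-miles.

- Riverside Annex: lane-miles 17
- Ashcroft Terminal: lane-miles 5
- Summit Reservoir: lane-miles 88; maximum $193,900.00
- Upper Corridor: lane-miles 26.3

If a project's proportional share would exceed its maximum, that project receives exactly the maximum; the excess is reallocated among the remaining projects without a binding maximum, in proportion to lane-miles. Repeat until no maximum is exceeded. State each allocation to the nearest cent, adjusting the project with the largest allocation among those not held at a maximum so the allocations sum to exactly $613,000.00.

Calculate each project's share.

Riverside Annex: $147,509.32; Ashcroft Terminal: $43,385.09; Summit Reservoir: $193,900.00; Upper Corridor: $228,205.59

Total lane-miles = 136.3.
Pro-rata shares before constraints: Riverside Annex 76,456.3463; Ashcroft Terminal 22,487.1607; Summit Reservoir 395,774.0279; Upper Corridor 118,282.4652.
Capped: Summit Reservoir ($193,900.00); balance $419,100.00 reallocated over remaining lane-miles 48.3.
Redistributed shares: Riverside Annex 147,509.3168 → $147,509.32; Ashcroft Terminal 43,385.0932 → $43,385.09; Upper Corridor 228,205.5901 → $228,205.59.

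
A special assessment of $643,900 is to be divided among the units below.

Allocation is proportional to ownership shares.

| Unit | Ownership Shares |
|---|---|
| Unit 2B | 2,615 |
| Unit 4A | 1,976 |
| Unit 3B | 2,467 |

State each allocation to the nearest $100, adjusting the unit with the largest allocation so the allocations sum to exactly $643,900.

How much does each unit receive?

Ownership shares total: 7,058.
Raw shares: Unit 2B 2,615/7,058 × $643,900 = 238,565.95; Unit 4A 1,976/7,058 × $643,900 = 180,270.10; Unit 3B 2,467/7,058 × $643,900 = 225,063.94.
Rounded to nearest $100: Unit 2B $238,600; Unit 4A $180,300; Unit 3B $225,100. Sum = $644,000.
Difference $643,900 − $644,000 = −$100 applied to largest allocation (Unit 2B): Unit 2B becomes $238,500.

Unit 2B: $238,500 · Unit 4A: $180,300 · Unit 3B: $225,100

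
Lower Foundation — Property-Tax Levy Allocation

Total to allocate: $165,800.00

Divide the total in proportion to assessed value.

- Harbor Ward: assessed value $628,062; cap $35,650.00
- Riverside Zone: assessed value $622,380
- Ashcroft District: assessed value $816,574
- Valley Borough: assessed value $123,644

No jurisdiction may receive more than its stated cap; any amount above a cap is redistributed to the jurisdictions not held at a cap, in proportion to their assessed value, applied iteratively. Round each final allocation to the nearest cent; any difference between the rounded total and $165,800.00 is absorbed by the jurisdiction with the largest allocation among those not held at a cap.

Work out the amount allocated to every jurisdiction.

Harbor Ward: $35,650.00; Riverside Zone: $51,838.51; Ashcroft District: $68,013.09; Valley Borough: $10,298.40

Combined assessed value = 2,190,660.
Unconstrained shares: Harbor Ward 47,534.8432; Riverside Zone 47,104.8013; Ashcroft District 61,802.3651; Valley Borough 9,357.9904.
Cap binds for Harbor Ward ($35,650.00); residual $130,150.00 reallocated over remaining assessed value 1,562,598.
Redistributed shares: Riverside Zone 51,838.5132 → $51,838.51; Ashcroft District 68,013.0821 → $68,013.08; Valley Borough 10,298.4047 → $10,298.40.
Rounding difference +$0.01 applied to Ashcroft District → $68,013.09.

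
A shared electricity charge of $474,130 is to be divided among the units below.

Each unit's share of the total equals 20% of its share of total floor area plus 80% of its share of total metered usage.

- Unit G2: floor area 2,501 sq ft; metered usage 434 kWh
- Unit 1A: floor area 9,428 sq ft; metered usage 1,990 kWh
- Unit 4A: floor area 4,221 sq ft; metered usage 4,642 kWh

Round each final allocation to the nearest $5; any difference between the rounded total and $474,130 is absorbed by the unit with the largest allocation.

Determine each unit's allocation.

Unit G2: $37,980 | Unit 1A: $162,180 | Unit 4A: $273,970

Floor area total 16,150; metered usage total 7,066.
Combined weights (20% floor area + 80% metered usage): Unit G2 0.0801; Unit 1A 0.3421; Unit 4A 0.5778.
Raw shares: Unit G2 37,982.01; Unit 1A 162,180.76; Unit 4A 273,967.23.
At nearest $5: Unit G2 $37,980; Unit 1A $162,180; Unit 4A $273,965. Sum = $474,125.
Difference $474,130 − $474,125 = +$5 applied to largest allocation (Unit 4A): Unit 4A becomes $273,970.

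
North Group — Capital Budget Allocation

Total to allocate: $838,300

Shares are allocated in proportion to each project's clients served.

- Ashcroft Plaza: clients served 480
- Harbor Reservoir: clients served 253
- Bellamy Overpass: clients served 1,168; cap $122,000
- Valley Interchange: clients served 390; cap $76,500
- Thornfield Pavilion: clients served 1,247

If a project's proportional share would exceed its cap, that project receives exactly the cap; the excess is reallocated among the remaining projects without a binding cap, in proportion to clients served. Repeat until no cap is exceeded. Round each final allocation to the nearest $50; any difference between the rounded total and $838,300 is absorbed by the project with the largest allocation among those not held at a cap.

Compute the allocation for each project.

Ashcroft Plaza: $155,100 | Harbor Reservoir: $81,750 | Bellamy Overpass: $122,000 | Valley Interchange: $76,500 | Thornfield Pavilion: $402,950

Sum of clients served: 3,538.
Pro-rata shares before constraints: Ashcroft Plaza 113,732.05; Harbor Reservoir 59,946.27; Bellamy Overpass 276,747.99; Valley Interchange 92,407.29; Thornfield Pavilion 295,466.39.
Capped: Bellamy Overpass ($122,000), Valley Interchange ($76,500); remaining pool $639,800 reallocated over remaining clients served 1,980.
Redistributed shares: Ashcroft Plaza 155,103.03 → $155,100; Harbor Reservoir 81,752.22 → $81,750; Thornfield Pavilion 402,944.75 → $402,950.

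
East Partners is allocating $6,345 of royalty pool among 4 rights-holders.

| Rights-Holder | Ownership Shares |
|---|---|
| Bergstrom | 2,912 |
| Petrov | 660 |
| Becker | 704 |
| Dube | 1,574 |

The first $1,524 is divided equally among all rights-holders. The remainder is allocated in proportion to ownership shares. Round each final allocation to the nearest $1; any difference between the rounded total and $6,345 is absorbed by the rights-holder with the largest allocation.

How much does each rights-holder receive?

$1,524 shared equally gives $381 per rights-holder.
Remainder $4,821 by ownership shares (total 5,850): Bergstrom 2,399.79 → $2,400; Petrov 543.91 → $544; Becker 580.17 → $580; Dube 1,297.14 → $1,297.
Totals: Bergstrom $381 + $2,400 = $2,781; Petrov $381 + $544 = $925; Becker $381 + $580 = $961; Dube $381 + $1,297 = $1,678.

Bergstrom: $2,781; Petrov: $925; Becker: $961; Dube: $1,678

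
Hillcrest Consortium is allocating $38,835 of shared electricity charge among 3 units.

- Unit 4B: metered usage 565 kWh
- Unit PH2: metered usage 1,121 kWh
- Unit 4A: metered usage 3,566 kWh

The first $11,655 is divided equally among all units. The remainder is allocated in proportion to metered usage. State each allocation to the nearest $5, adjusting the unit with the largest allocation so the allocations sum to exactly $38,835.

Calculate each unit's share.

$11,655 shared equally gives $3,885 per unit.
Remainder $27,180 by metered usage (total 5,252): Unit 4B 2,923.97 → $2,925; Unit PH2 5,801.37 → $5,800; Unit 4A 18,454.66 → $18,455.
Totals: Unit 4B $3,885 + $2,925 = $6,810; Unit PH2 $3,885 + $5,800 = $9,685; Unit 4A $3,885 + $18,455 = $22,340.

Unit 4B: $6,810; Unit PH2: $9,685; Unit 4A: $22,340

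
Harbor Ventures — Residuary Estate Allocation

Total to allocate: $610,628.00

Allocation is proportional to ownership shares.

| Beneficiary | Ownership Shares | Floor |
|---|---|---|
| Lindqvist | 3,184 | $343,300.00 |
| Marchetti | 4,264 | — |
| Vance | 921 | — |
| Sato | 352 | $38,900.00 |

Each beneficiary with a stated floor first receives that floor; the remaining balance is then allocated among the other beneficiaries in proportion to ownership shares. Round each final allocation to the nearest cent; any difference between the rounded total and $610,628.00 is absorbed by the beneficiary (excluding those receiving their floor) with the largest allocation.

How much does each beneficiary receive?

Lindqvist: $343,300.00 · Marchetti: $187,852.84 · Vance: $40,575.16 · Sato: $38,900.00

Fund the minimums — Lindqvist $343,300.00; Sato $38,900.00. Residual $228,428.00.
Residual split over remaining ownership shares 5,185: Marchetti 187,852.8432 → $187,852.84; Vance 40,575.1568 → $40,575.16.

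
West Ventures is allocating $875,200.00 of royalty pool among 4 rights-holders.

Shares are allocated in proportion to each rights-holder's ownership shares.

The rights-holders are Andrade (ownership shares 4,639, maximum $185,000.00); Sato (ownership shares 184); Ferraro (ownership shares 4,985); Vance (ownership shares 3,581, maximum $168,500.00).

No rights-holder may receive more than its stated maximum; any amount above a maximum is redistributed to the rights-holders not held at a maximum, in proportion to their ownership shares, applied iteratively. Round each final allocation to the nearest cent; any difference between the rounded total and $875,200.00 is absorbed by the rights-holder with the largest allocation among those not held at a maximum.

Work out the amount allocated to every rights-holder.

Andrade: $185,000.00; Sato: $18,570.86; Ferraro: $503,129.14; Vance: $168,500.00

Combined ownership shares = 13,389.
Pro-rata shares before constraints: Andrade 303,237.9416; Sato 12,027.5449996; Ferraro 325,854.9556; Vance 234,079.5578.
Held at cap: Andrade ($185,000.00), Vance ($168,500.00); balance $521,700.00 reallocated over remaining ownership shares 5,169.
Shares after redistribution: Sato 18,570.8648 → $18,570.86; Ferraro 503,129.1352 → $503,129.14.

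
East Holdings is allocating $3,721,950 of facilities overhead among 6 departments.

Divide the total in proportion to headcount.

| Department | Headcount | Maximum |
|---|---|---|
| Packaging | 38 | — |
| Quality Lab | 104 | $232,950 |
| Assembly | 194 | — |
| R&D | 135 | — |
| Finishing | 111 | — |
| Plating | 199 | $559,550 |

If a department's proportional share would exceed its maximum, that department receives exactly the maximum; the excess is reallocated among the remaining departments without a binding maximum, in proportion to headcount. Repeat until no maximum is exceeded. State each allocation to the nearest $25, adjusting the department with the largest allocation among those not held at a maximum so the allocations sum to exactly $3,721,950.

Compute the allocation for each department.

Sum of headcount: 781.
Proportional shares (ignoring caps): Packaging 181,093.60; Quality Lab 495,624.58; Assembly 924,530.47; R&D 643,358.83; Finishing 528,983.93; Plating 948,358.58.
Capped: Quality Lab ($232,950), Plating ($559,550); residual $2,929,450 reallocated over remaining headcount 478.
Redistributed shares: Packaging 232,885.15 → $232,875; Assembly 1,188,939.96 → $1,188,950; R&D 827,355.13 → $827,350; Finishing 680,269.77 → $680,275.

Packaging: $232,875 | Quality Lab: $232,950 | Assembly: $1,188,950 | R&D: $827,350 | Finishing: $680,275 | Plating: $559,550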